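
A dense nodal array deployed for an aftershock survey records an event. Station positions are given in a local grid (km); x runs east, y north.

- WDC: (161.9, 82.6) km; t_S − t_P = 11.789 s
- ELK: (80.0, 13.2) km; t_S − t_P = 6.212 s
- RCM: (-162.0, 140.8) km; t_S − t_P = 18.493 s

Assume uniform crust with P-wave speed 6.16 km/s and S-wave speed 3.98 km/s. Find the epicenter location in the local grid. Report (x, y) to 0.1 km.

Distance from S−P lag: d = Δt · v_P v_S / (v_P − v_S) = Δt · (6.16·3.98)/(6.16−3.98) ≈ 11.2462·Δt.
So d_WDC = 132.58, d_ELK = 69.86, d_RCM = 207.98 km.
Circle about each station: (x − 161.9)² + (y − 82.6)² = 132.58²; (x − 80.0)² + (y − 13.2)² = 69.86²; (x + 162.0)² + (y − 140.8)² = 207.98².
Subtracting pairs of circle equations eliminates x²+y² and gives linear equations (the radical axes):
-163.8 x − 138.8 y = -13763.09
-647.8 x + 116.4 y = -12643.95
Solving the 2×2 system: x ≈ 30.8, y ≈ 62.8 km.

30.8 km east, 62.8 km north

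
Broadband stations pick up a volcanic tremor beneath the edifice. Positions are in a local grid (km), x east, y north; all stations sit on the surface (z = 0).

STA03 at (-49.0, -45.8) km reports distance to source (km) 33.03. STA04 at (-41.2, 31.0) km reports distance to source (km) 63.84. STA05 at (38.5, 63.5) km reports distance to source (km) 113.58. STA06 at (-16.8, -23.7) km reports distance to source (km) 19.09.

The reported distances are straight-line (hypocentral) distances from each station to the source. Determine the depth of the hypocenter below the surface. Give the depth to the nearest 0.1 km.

Each station gives a sphere (x−x_i)² + (y−y_i)² + z² = d_i² (stations at z=0).
Subtracting the STA03 sphere from STA04 and STA05: z² cancels, leaving linear equations in x and y:
15.6 x + 153.6 y = -4824.76
175.0 x + 218.6 y = -10793.58
Solving: x ≈ -25.701, y ≈ -28.801 km (keep extra digits for the depth step; rounded: -25.7, -28.8).
Then from the STA03 sphere: z² = 33.03² − (x + 49.0)² − (y + 45.8)² with x = -25.701, y = -28.801, so z ≈ 16.099 ≈ 16.1 km.

z ≈ 16.1 km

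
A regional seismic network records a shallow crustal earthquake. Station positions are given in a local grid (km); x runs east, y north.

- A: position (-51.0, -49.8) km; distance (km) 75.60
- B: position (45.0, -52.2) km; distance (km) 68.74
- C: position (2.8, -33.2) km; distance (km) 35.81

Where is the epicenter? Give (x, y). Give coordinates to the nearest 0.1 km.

x ≈ 3.5 km, y ≈ 2.6 km

Circle about each station: (x + 51.0)² + (y + 49.8)² = 75.60²; (x − 45.0)² + (y + 52.2)² = 68.74²; (x − 2.8)² + (y + 33.2)² = 35.81².
Subtracting the A equation from the B and C equations removes the quadratic terms:
192.0 x − 4.8 y = 658.97
107.6 x + 33.2 y = 462.04
Solving the 2×2 system: x ≈ 3.5, y ≈ 2.6 km.
Check against A (with the unrounded x, y): √((x + 51.0)²+(y + 49.8)²) = 75.59 ≈ 75.60 km. ✓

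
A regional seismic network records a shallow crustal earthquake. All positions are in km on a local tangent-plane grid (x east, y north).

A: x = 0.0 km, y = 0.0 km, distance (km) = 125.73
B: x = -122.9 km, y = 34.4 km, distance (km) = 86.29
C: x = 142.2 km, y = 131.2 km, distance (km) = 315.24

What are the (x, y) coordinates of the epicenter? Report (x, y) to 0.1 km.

Circle about each station: x² + y² = 125.73²; (x + 122.9)² + (y − 34.4)² = 86.29²; (x − 142.2)² + (y − 131.2)² = 315.24².
Subtracting the A equation from the B and C equations removes the quadratic terms:
-245.8 x + 68.8 y = 24649.84
284.4 x + 262.4 y = -46133.94
Solving the 2×2 system: x ≈ -114.7, y ≈ -51.5 km.
Check against A (with the unrounded x, y): √(x²+y²) = 125.73 ≈ 125.73 km. ✓

(-114.7, -51.5)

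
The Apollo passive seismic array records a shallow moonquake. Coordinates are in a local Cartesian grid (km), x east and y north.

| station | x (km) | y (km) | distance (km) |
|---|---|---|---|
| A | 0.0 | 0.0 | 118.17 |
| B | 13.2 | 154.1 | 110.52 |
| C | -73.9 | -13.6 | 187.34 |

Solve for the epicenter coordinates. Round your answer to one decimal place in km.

Circle about each station: x² + y² = 118.17²; (x − 13.2)² + (y − 154.1)² = 110.52²; (x + 73.9)² + (y + 13.6)² = 187.34².
Subtracting the A equation from the B and C equations removes the quadratic terms:
26.4 x + 308.2 y = 25670.53
-147.8 x − 27.2 y = -15485.96
Solving the 2×2 system: x ≈ 90.9, y ≈ 75.5 km.
Check against A (with the unrounded x, y): √(x²+y²) = 118.16 ≈ 118.17 km. ✓

x ≈ 90.9 km, y ≈ 75.5 km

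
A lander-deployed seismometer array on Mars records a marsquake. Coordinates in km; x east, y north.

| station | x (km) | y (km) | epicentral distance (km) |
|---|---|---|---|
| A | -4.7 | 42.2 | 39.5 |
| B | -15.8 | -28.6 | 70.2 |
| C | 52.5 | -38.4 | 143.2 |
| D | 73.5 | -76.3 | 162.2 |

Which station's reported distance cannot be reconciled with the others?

Solve using three stations at a time. Using A, B, D (subtract circle equations pairwise → linear system) gives (x, y) ≈ (-43.7, 35.8).
Distances from that point to each station vs reported:
  A: calculated 39.5 vs reported 39.5 → residual 0.0 km
  B: calculated 70.2 vs reported 70.2 → residual 0.0 km
  C: calculated 121.5 vs reported 143.2 → residual 21.7 km
  D: calculated 162.2 vs reported 162.2 → residual 0.0 km
A, B, D are mutually consistent (residuals ≈ 0); C is off by 21.7 km.

C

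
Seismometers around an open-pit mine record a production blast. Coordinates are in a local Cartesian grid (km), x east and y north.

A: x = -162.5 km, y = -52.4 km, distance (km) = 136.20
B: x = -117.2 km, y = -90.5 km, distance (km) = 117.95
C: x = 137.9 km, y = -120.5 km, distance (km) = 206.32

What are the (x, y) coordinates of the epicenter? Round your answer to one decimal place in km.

Circle about each station: (x + 162.5)² + (y + 52.4)² = 136.20²; (x + 117.2)² + (y + 90.5)² = 117.95²; (x − 137.9)² + (y + 120.5)² = 206.32².
Subtracting pairs of circle equations eliminates x²+y² and gives linear equations (the radical axes):
90.6 x − 76.2 y = -2587.68
600.8 x − 136.2 y = -19632.85
Solving the 2×2 system: x ≈ -34.2, y ≈ -6.7 km.

(-34.2, -6.7)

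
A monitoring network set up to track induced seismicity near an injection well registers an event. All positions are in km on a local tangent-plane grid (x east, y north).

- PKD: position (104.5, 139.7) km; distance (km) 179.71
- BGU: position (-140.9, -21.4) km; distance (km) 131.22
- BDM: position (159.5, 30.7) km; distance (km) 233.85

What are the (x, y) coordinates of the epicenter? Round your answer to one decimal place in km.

Circle about each station: (x − 104.5)² + (y − 139.7)² = 179.71²; (x + 140.9)² + (y + 21.4)² = 131.22²; (x − 159.5)² + (y − 30.7)² = 233.85².
Subtracting the PKD equation from the BGU and BDM equations removes the quadratic terms:
-490.8 x − 322.2 y = 4951.43
110.0 x − 218.0 y = -26443.74
Solving the 2×2 system: x ≈ -67.4, y ≈ 87.3 km.
Check against PKD (with the unrounded x, y): √((x − 104.5)²+(y − 139.7)²) = 179.71 ≈ 179.71 km. ✓

(-67.4, 87.3)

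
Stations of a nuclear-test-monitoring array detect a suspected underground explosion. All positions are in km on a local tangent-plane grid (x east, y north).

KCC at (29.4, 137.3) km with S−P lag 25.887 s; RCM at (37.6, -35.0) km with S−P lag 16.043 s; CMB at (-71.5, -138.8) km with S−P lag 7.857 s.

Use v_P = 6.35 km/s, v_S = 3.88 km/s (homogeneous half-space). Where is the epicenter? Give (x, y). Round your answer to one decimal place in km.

Distance from S−P lag: d = Δt · v_P v_S / (v_P − v_S) = Δt · (6.35·3.88)/(6.35−3.88) ≈ 9.9749·Δt.
So d_KCC = 258.22, d_RCM = 160.03, d_CMB = 78.37 km.
Circle about each station: (x − 29.4)² + (y − 137.3)² = 258.22²; (x − 37.6)² + (y + 35.0)² = 160.03²; (x + 71.5)² + (y + 138.8)² = 78.37².
Subtracting the KCC equation from the RCM and CMB equations removes the quadratic terms:
16.4 x − 344.6 y = 23991.08
-201.8 x − 552.2 y = 65197.75
Solving the 2×2 system: x ≈ -117.3, y ≈ -75.2 km.

-117.3 km east, -75.2 km north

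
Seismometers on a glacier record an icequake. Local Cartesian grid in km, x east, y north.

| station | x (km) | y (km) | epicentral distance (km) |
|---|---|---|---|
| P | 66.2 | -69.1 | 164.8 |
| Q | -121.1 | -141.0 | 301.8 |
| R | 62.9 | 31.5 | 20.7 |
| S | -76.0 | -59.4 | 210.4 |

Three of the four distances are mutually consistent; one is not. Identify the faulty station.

Solve using three stations at a time. Using P, Q, S (subtract circle equations pairwise → linear system) gives (x, y) ≈ (66.2, 95.6).
Distances from that point to each station vs reported:
  P: calculated 164.7 vs reported 164.8 → residual 0.1 km
  Q: calculated 301.8 vs reported 301.8 → residual 0.0 km
  R: calculated 64.2 vs reported 20.7 → residual 43.5 km
  S: calculated 210.3 vs reported 210.4 → residual 0.1 km
P, Q, S are mutually consistent (residuals ≈ 0); R is off by 43.5 km.

R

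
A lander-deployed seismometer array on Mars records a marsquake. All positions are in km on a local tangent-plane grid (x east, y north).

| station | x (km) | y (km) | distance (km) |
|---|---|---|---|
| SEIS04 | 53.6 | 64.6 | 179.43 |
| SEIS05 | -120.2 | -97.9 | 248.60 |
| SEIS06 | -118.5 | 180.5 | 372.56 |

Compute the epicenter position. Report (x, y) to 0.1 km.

Circle about each station: (x − 53.6)² + (y − 64.6)² = 179.43²; (x + 120.2)² + (y + 97.9)² = 248.60²; (x + 118.5)² + (y − 180.5)² = 372.56².
Subtracting the SEIS04 equation from the SEIS05 and SEIS06 equations removes the quadratic terms:
-347.6 x − 325.0 y = -12620.51
-344.2 x + 231.8 y = -67029.45
Solving the 2×2 system: x ≈ 128.4, y ≈ -98.5 km.

128.4 km east, -98.5 km north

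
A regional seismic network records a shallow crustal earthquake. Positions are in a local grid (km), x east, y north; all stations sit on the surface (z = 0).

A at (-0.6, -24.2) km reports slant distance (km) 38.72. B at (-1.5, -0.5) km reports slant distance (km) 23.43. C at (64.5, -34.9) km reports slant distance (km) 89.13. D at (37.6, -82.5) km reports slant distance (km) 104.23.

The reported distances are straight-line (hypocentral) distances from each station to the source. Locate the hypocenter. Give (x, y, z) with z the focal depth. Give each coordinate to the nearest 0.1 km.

x ≈ -11.5 km, y ≈ 7.3 km, depth ≈ 19.7 km

Each station gives a sphere (x−x_i)² + (y−y_i)² + z² = d_i² (stations at z=0).
Subtracting the A sphere from B and C: z² cancels, leaving linear equations in x and y:
-1.8 x + 47.4 y = 366.77
130.2 x − 21.4 y = -1652.66
Solving: x ≈ -11.493, y ≈ 7.301 km (keep extra digits for the depth step; rounded: -11.5, 7.3).
Then from the A sphere: z² = 38.72² − (x + 0.6)² − (y + 24.2)² with x = -11.493, y = 7.301, so z ≈ 19.705 ≈ 19.7 km.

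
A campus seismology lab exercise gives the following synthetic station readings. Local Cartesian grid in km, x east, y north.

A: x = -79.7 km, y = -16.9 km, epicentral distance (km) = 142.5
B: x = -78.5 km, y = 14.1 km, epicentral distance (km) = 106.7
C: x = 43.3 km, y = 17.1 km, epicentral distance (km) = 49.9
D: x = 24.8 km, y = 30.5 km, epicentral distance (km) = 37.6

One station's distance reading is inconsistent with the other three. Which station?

B

Solve using three stations at a time. Using A, C, D (subtract circle equations pairwise → linear system) gives (x, y) ≈ (35.9, 66.5).
Distances from that point to each station vs reported:
  A: calculated 142.5 vs reported 142.5 → residual 0.0 km
  B: calculated 125.8 vs reported 106.7 → residual 19.1 km
  C: calculated 49.9 vs reported 49.9 → residual 0.0 km
  D: calculated 37.6 vs reported 37.6 → residual 0.0 km
A, C, D are mutually consistent (residuals ≈ 0); B is off by 19.1 km.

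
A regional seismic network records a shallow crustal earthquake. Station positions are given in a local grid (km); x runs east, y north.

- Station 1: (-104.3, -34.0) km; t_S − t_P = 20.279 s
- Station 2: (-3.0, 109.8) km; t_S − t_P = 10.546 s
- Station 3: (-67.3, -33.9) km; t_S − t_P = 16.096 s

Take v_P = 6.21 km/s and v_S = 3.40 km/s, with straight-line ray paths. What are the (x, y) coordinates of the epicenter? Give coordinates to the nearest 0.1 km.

30.1 km east, 37.8 km north

Distance from S−P lag: d = Δt · v_P v_S / (v_P − v_S) = Δt · (6.21·3.40)/(6.21−3.40) ≈ 7.5139·Δt.
So d_Station 1 = 152.37, d_Station 2 = 79.24, d_Station 3 = 120.94 km.
Circle about each station: (x + 104.3)² + (y + 34.0)² = 152.37²; (x + 3.0)² + (y − 109.8)² = 79.24²; (x + 67.3)² + (y + 33.9)² = 120.94².
Subtracting the Station 1 equation from the Station 2 and Station 3 equations removes the quadratic terms:
202.6 x + 287.6 y = 16968.19
74.0 x + 0.2 y = 2234.14
Solving the 2×2 system: x ≈ 30.1, y ≈ 37.8 km.
Check against Station 1 (with the unrounded x, y): √((x + 104.3)²+(y + 34.0)²) = 152.37 ≈ 152.37 km. ✓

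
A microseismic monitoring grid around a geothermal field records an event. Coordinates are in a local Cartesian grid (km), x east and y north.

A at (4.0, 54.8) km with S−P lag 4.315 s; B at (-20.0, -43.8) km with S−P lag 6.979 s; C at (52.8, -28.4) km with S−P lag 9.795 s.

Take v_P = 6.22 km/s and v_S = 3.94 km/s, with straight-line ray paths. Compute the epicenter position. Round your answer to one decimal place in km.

Distance from S−P lag: d = Δt · v_P v_S / (v_P − v_S) = Δt · (6.22·3.94)/(6.22−3.94) ≈ 10.7486·Δt.
So d_A = 46.38, d_B = 75.01, d_C = 105.28 km.
Circle about each station: (x − 4.0)² + (y − 54.8)² = 46.38²; (x + 20.0)² + (y + 43.8)² = 75.01²; (x − 52.8)² + (y + 28.4)² = 105.28².
Subtracting pairs of circle equations eliminates x²+y² and gives linear equations (the radical axes):
-48.0 x − 197.2 y = -4176.00
97.6 x − 166.4 y = -8357.41
Solving the 2×2 system: x ≈ -35.0, y ≈ 29.7 km.
Check against A (with the unrounded x, y): √((x − 4.0)²+(y − 54.8)²) = 46.38 ≈ 46.38 km. ✓

x ≈ -35.0 km, y ≈ 29.7 km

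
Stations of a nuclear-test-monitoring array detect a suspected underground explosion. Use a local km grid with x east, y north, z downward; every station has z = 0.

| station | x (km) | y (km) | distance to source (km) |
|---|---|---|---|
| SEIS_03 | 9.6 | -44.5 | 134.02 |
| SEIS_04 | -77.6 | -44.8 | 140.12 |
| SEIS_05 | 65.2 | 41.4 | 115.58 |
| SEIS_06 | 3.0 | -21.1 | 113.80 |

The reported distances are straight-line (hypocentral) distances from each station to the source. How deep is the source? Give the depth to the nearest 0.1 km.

z ≈ 68.4 km

Each station gives a sphere (x−x_i)² + (y−y_i)² + z² = d_i² (stations at z=0).
Subtracting the SEIS_03 sphere from SEIS_04 and SEIS_05: z² cancels, leaving linear equations in x and y:
-174.4 x − 0.6 y = 4284.14
111.2 x + 171.8 y = 8495.21
Solving: x ≈ -24.790, y ≈ 65.494 km (keep extra digits for the depth step; rounded: -24.8, 65.5).
Then from the SEIS_03 sphere: z² = 134.02² − (x − 9.6)² − (y + 44.5)² with x = -24.790, y = 65.494, so z ≈ 68.411 ≈ 68.4 km.
Check against SEIS_06 (with the unrounded solution): distance 113.80 ≈ 113.80 km. ✓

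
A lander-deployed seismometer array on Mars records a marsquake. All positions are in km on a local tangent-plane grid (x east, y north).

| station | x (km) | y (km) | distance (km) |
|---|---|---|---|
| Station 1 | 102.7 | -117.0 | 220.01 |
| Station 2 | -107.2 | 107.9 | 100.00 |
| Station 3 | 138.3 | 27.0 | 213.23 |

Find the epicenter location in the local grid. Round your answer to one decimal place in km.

(-74.5, 13.4)

Circle about each station: (x − 102.7)² + (y + 117.0)² = 220.01²; (x + 107.2)² + (y − 107.9)² = 100.00²; (x − 138.3)² + (y − 27.0)² = 213.23².
Subtracting the Station 1 equation from the Station 2 and Station 3 equations removes the quadratic terms:
-419.8 x + 449.8 y = 37302.36
71.2 x + 288.0 y = -1443.03
Solving the 2×2 system: x ≈ -74.5, y ≈ 13.4 km.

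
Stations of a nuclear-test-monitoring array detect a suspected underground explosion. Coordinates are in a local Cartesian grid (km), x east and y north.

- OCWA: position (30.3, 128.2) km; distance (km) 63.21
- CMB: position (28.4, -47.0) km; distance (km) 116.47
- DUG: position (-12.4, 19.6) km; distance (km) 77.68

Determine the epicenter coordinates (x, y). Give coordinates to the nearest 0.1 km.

48.6 km east, 67.7 km north

Circle about each station: (x − 30.3)² + (y − 128.2)² = 63.21²; (x − 28.4)² + (y + 47.0)² = 116.47²; (x + 12.4)² + (y − 19.6)² = 77.68².
Subtracting the OCWA equation from the CMB and DUG equations removes the quadratic terms:
-3.8 x − 350.4 y = -23907.53
-85.4 x − 217.2 y = -18854.09
Solving the 2×2 system: x ≈ 48.6, y ≈ 67.7 km.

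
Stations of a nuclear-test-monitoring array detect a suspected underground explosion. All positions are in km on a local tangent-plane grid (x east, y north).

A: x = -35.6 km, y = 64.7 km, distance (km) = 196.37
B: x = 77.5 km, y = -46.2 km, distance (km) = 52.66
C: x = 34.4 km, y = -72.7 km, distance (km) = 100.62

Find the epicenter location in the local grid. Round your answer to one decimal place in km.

Circle about each station: (x + 35.6)² + (y − 64.7)² = 196.37²; (x − 77.5)² + (y + 46.2)² = 52.66²; (x − 34.4)² + (y + 72.7)² = 100.62².
Subtracting pairs of circle equations eliminates x²+y² and gives linear equations (the radical axes):
226.2 x − 221.8 y = 38475.34
140.0 x − 274.8 y = 29451.99
Solving the 2×2 system: x ≈ 129.9, y ≈ -41.0 km.

129.9 km east, -41.0 km north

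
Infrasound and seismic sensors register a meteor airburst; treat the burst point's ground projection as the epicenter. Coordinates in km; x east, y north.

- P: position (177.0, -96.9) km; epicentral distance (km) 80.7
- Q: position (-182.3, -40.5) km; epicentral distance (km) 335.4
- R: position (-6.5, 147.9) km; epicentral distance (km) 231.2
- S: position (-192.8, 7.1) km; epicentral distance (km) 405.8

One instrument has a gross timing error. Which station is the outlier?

Solve using three stations at a time. Using P, Q, R (subtract circle equations pairwise → linear system) gives (x, y) ≈ (152.5, -20.0).
Distances from that point to each station vs reported:
  P: calculated 80.7 vs reported 80.7 → residual 0.0 km
  Q: calculated 335.4 vs reported 335.4 → residual 0.0 km
  R: calculated 231.2 vs reported 231.2 → residual 0.0 km
  S: calculated 346.3 vs reported 405.8 → residual 59.5 km
P, Q, R are mutually consistent (residuals ≈ 0); S is off by 59.5 km.

S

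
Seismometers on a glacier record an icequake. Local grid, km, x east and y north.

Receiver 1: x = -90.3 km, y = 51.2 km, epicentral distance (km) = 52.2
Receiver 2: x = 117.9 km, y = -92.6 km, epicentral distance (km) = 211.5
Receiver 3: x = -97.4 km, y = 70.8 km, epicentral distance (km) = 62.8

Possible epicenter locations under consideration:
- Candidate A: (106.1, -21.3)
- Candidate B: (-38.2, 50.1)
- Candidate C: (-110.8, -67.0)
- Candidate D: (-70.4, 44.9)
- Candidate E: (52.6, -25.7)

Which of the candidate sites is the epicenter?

Candidate B

For each candidate, compare |candidate − station| to the reported distance:
Candidate A: residuals Receiver 1 157.2, Receiver 2 139.2, Receiver 3 160.6 → max 160.6 km
Candidate B: residuals Receiver 1 0.1, Receiver 2 0.0, Receiver 3 0.1 → max 0.1 km
Candidate C: residuals Receiver 1 67.8, Receiver 2 18.6, Receiver 3 75.6 → max 75.6 km
Candidate D: residuals Receiver 1 31.3, Receiver 2 21.7, Receiver 3 25.4 → max 31.3 km
Candidate E: residuals Receiver 1 110.1, Receiver 2 118.0, Receiver 3 115.6 → max 118.0 km
Only Candidate B has all residuals ≈ 0.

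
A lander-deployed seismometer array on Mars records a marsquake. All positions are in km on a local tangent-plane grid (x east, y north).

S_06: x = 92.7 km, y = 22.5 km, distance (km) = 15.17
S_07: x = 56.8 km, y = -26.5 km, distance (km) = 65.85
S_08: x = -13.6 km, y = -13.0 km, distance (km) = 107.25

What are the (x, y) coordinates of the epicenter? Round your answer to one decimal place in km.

82.8 km east, 34.0 km north

Circle about each station: (x − 92.7)² + (y − 22.5)² = 15.17²; (x − 56.8)² + (y + 26.5)² = 65.85²; (x + 13.6)² + (y + 13.0)² = 107.25².
Subtracting the S_06 equation from the S_07 and S_08 equations removes the quadratic terms:
-71.8 x − 98.0 y = -9277.14
-212.6 x − 71.0 y = -20018.01
Solving the 2×2 system: x ≈ 82.8, y ≈ 34.0 km.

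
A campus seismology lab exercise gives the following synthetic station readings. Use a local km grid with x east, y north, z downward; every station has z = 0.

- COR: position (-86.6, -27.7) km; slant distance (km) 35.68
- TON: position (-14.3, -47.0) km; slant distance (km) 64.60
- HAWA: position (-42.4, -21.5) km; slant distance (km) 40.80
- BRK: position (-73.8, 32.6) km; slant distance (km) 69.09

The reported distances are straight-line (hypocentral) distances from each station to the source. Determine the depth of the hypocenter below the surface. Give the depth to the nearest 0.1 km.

30.6 km

Each station gives a sphere (x−x_i)² + (y−y_i)² + z² = d_i² (stations at z=0).
Subtracting the COR sphere from TON and HAWA: z² cancels, leaving linear equations in x and y:
144.6 x − 38.6 y = -8753.46
88.4 x + 12.4 y = -6398.42
Solving: x ≈ -68.300, y ≈ -29.087 km (keep extra digits for the depth step; rounded: -68.3, -29.1).
Then from the COR sphere: z² = 35.68² − (x + 86.6)² − (y + 27.7)² with x = -68.300, y = -29.087, so z ≈ 30.598 ≈ 30.6 km.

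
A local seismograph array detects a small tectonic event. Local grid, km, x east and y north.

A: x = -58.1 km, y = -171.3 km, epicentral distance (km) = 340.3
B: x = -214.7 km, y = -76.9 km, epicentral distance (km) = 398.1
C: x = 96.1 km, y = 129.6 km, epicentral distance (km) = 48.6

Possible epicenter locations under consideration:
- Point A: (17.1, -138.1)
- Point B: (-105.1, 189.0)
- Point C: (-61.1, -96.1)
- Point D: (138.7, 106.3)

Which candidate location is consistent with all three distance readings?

Point D

For each candidate, compare |candidate − station| to the reported distance:
Point A: residuals A 258.1, B 158.4, C 230.5 → max 258.1 km
Point B: residuals A 23.1, B 110.5, C 161.2 → max 161.2 km
Point C: residuals A 265.0, B 243.3, C 226.4 → max 265.0 km
Point D: residuals A 0.0, B 0.0, C 0.0 → max 0.0 km
Only Point D has all residuals ≈ 0.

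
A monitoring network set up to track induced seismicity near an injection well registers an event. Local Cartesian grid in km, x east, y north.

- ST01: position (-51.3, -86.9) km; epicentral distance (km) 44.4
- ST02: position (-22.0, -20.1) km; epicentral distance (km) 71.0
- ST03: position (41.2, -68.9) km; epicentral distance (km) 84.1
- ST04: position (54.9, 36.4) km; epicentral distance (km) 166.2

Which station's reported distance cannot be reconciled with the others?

ST03

Solve using three stations at a time. Using ST01, ST02, ST04 (subtract circle equations pairwise → linear system) gives (x, y) ≈ (-83.2, -56.1).
Distances from that point to each station vs reported:
  ST01: calculated 44.4 vs reported 44.4 → residual 0.0 km
  ST02: calculated 71.0 vs reported 71.0 → residual 0.0 km
  ST03: calculated 125.1 vs reported 84.1 → residual 41.0 km
  ST04: calculated 166.2 vs reported 166.2 → residual 0.0 km
ST01, ST02, ST04 are mutually consistent (residuals ≈ 0); ST03 is off by 41.0 km.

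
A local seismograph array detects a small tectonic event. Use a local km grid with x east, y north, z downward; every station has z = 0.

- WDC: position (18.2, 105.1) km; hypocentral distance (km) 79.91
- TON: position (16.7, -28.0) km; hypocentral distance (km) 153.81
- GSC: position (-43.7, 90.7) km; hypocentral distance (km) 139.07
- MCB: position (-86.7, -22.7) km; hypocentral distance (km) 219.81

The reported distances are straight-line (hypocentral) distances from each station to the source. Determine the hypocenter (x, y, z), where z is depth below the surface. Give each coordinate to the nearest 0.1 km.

Each station gives a sphere (x−x_i)² + (y−y_i)² + z² = d_i² (stations at z=0).
Subtracting the WDC sphere from TON and GSC: z² cancels, leaving linear equations in x and y:
-3.0 x − 266.2 y = -27586.27
-123.8 x − 28.8 y = -14195.93
Solving: x ≈ 90.799, y ≈ 102.607 km (keep extra digits for the depth step; rounded: 90.8, 102.6).
Then from the WDC sphere: z² = 79.91² − (x − 18.2)² − (y − 105.1)² with x = 90.799, y = 102.607, so z ≈ 33.298 ≈ 33.3 km.

(90.8, 102.6, 33.3)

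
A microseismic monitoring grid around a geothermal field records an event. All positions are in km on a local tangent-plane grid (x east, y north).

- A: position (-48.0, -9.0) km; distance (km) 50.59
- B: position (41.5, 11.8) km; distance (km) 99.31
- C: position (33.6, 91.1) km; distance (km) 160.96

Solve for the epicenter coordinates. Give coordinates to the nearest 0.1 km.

Circle about each station: (x + 48.0)² + (y + 9.0)² = 50.59²; (x − 41.5)² + (y − 11.8)² = 99.31²; (x − 33.6)² + (y − 91.1)² = 160.96².
Subtracting the A equation from the B and C equations removes the quadratic terms:
179.0 x + 41.6 y = -7826.64
163.2 x + 200.2 y = -16305.60
Solving the 2×2 system: x ≈ -30.6, y ≈ -56.5 km.
Check against A (with the unrounded x, y): √((x + 48.0)²+(y + 9.0)²) = 50.60 ≈ 50.59 km. ✓

x ≈ -30.6 km, y ≈ -56.5 km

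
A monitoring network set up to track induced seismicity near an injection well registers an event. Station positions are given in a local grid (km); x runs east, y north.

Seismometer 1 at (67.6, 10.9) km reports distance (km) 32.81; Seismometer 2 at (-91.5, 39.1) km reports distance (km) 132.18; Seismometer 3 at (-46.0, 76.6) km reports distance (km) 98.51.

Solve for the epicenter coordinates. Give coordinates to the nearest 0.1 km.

40.3 km east, 29.1 km north

Circle about each station: (x − 67.6)² + (y − 10.9)² = 32.81²; (x + 91.5)² + (y − 39.1)² = 132.18²; (x + 46.0)² + (y − 76.6)² = 98.51².
Subtracting the Seismometer 1 equation from the Seismometer 2 and Seismometer 3 equations removes the quadratic terms:
-318.2 x + 56.4 y = -11182.57
-227.2 x + 131.4 y = -5332.73
Solving the 2×2 system: x ≈ 40.3, y ≈ 29.1 km.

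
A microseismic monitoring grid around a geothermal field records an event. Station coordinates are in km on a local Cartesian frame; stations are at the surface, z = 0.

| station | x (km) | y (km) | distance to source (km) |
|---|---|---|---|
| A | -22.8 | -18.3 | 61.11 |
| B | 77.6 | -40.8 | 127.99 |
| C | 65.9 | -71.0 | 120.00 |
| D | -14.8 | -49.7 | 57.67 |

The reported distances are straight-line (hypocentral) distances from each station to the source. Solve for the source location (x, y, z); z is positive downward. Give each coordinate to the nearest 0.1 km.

x ≈ -39.2 km, y ≈ -45.7 km, depth ≈ 52.1 km

Each station gives a sphere (x−x_i)² + (y−y_i)² + z² = d_i² (stations at z=0).
Subtracting the A sphere from B and C: z² cancels, leaving linear equations in x and y:
200.8 x − 45.0 y = -5815.34
177.4 x − 105.4 y = -2136.49
Solving: x ≈ -39.207, y ≈ -45.719 km (keep extra digits for the depth step; rounded: -39.2, -45.7).
Then from the A sphere: z² = 61.11² − (x + 22.8)² − (y + 18.3)² with x = -39.207, y = -45.719, so z ≈ 52.091 ≈ 52.1 km.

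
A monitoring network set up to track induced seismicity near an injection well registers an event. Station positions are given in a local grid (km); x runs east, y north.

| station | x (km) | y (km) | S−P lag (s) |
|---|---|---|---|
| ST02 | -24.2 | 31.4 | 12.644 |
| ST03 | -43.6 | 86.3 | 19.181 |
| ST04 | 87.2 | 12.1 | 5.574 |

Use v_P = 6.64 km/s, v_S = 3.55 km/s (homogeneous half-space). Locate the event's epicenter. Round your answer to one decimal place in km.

Distance from S−P lag: d = Δt · v_P v_S / (v_P − v_S) = Δt · (6.64·3.55)/(6.64−3.55) ≈ 7.6285·Δt.
So d_ST02 = 96.45, d_ST03 = 146.32, d_ST04 = 42.52 km.
Circle about each station: (x + 24.2)² + (y − 31.4)² = 96.45²; (x + 43.6)² + (y − 86.3)² = 146.32²; (x − 87.2)² + (y − 12.1)² = 42.52².
Subtracting the ST02 equation from the ST03 and ST04 equations removes the quadratic terms:
-38.8 x + 109.8 y = -4329.89
222.8 x − 38.6 y = 13673.30
Solving the 2×2 system: x ≈ 58.1, y ≈ -18.9 km.

x ≈ 58.1 km, y ≈ -18.9 km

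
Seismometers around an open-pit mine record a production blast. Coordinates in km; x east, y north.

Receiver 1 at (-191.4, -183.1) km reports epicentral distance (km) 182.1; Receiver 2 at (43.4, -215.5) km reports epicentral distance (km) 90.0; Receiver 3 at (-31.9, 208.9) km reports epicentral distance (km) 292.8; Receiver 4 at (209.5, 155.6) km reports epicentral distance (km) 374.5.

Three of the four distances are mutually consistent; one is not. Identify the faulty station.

Receiver 3

Solve using three stations at a time. Using Receiver 1, Receiver 2, Receiver 4 (subtract circle equations pairwise → linear system) gives (x, y) ≈ (-13.2, -145.5).
Distances from that point to each station vs reported:
  Receiver 1: calculated 182.1 vs reported 182.1 → residual 0.0 km
  Receiver 2: calculated 90.0 vs reported 90.0 → residual 0.0 km
  Receiver 3: calculated 354.9 vs reported 292.8 → residual 62.1 km
  Receiver 4: calculated 374.5 vs reported 374.5 → residual 0.0 km
Receiver 1, Receiver 2, Receiver 4 are mutually consistent (residuals ≈ 0); Receiver 3 is off by 62.1 km.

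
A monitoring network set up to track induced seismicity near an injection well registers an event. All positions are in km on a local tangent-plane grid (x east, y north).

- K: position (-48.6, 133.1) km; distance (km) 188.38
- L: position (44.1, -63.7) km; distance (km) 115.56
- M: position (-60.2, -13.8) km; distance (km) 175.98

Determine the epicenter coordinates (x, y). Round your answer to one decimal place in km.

109.9 km east, 31.3 km north

Circle about each station: (x + 48.6)² + (y − 133.1)² = 188.38²; (x − 44.1)² + (y + 63.7)² = 115.56²; (x + 60.2)² + (y + 13.8)² = 175.98².
Subtracting the K equation from the L and M equations removes the quadratic terms:
185.4 x − 393.6 y = 8057.84
-23.2 x − 293.8 y = -11745.03
Solving the 2×2 system: x ≈ 109.9, y ≈ 31.3 km.
Check against K (with the unrounded x, y): √((x + 48.6)²+(y − 133.1)²) = 188.38 ≈ 188.38 km. ✓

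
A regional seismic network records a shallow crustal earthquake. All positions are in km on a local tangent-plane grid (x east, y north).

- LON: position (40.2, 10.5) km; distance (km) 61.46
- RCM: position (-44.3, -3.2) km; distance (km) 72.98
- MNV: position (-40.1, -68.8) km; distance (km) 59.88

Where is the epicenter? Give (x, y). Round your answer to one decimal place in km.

Circle about each station: (x − 40.2)² + (y − 10.5)² = 61.46²; (x + 44.3)² + (y + 3.2)² = 72.98²; (x + 40.1)² + (y + 68.8)² = 59.88².
Subtracting pairs of circle equations eliminates x²+y² and gives linear equations (the radical axes):
-169.0 x − 27.4 y = -1302.31
-160.6 x − 158.6 y = 4806.88
Solving the 2×2 system: x ≈ 15.1, y ≈ -45.6 km.
Check against LON (with the unrounded x, y): √((x − 40.2)²+(y − 10.5)²) = 61.46 ≈ 61.46 km. ✓

(15.1, -45.6)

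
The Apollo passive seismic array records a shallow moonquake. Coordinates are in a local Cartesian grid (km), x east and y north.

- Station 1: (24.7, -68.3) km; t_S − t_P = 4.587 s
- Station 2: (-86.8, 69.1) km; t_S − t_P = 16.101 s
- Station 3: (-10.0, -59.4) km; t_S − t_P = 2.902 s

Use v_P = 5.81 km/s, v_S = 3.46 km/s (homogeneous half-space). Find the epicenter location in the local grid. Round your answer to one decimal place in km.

(0.9, -37.1)

Distance from S−P lag: d = Δt · v_P v_S / (v_P − v_S) = Δt · (5.81·3.46)/(5.81−3.46) ≈ 8.5543·Δt.
So d_Station 1 = 39.24, d_Station 2 = 137.73, d_Station 3 = 24.82 km.
Circle about each station: (x − 24.7)² + (y + 68.3)² = 39.24²; (x + 86.8)² + (y − 69.1)² = 137.73²; (x + 10.0)² + (y + 59.4)² = 24.82².
Subtracting pairs of circle equations eliminates x²+y² and gives linear equations (the radical axes):
-223.0 x + 274.8 y = -10395.71
-69.4 x + 17.8 y = -722.87
Solving the 2×2 system: x ≈ 0.9, y ≈ -37.1 km.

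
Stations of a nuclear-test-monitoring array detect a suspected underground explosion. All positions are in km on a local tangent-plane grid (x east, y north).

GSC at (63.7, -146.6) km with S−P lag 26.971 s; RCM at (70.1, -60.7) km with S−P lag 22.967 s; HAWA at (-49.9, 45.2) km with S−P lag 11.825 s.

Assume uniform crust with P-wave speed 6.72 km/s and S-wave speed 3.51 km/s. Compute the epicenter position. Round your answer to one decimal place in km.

Distance from S−P lag: d = Δt · v_P v_S / (v_P − v_S) = Δt · (6.72·3.51)/(6.72−3.51) ≈ 7.3480·Δt.
So d_GSC = 198.18, d_RCM = 168.76, d_HAWA = 86.89 km.
Circle about each station: (x − 63.7)² + (y + 146.6)² = 198.18²; (x − 70.1)² + (y + 60.7)² = 168.76²; (x + 49.9)² + (y − 45.2)² = 86.89².
Subtracting the GSC equation from the RCM and HAWA equations removes the quadratic terms:
12.8 x + 171.8 y = -6155.38
-227.2 x + 383.6 y = 10709.24
Solving the 2×2 system: x ≈ -95.6, y ≈ -28.7 km.
Check against GSC (with the unrounded x, y): √((x − 63.7)²+(y + 146.6)²) = 198.18 ≈ 198.18 km. ✓

x ≈ -95.6 km, y ≈ -28.7 km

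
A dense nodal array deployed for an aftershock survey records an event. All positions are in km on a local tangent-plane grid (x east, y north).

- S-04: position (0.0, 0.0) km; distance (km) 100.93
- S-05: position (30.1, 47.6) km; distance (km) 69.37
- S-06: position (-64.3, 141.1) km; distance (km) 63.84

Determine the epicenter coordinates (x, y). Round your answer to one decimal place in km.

-15.7 km east, 99.7 km north

Circle about each station: x² + y² = 100.93²; (x − 30.1)² + (y − 47.6)² = 69.37²; (x + 64.3)² + (y − 141.1)² = 63.84².
Subtracting pairs of circle equations eliminates x²+y² and gives linear equations (the radical axes):
60.2 x + 95.2 y = 8546.44
-128.6 x + 282.2 y = 30155.02
Solving the 2×2 system: x ≈ -15.7, y ≈ 99.7 km.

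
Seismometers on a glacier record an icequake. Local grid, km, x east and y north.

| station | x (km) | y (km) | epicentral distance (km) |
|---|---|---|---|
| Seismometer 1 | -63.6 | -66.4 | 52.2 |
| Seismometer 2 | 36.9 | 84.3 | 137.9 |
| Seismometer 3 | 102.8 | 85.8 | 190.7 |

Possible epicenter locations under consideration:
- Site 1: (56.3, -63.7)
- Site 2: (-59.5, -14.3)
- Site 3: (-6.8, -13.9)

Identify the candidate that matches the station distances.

Site 2

For each candidate, compare |candidate − station| to the reported distance:
Site 1: residuals Seismometer 1 67.7, Seismometer 2 11.4, Seismometer 3 34.1 → max 67.7 km
Site 2: residuals Seismometer 1 0.1, Seismometer 2 0.0, Seismometer 3 0.0 → max 0.1 km
Site 3: residuals Seismometer 1 25.1, Seismometer 2 30.4, Seismometer 3 42.5 → max 42.5 km
Only Site 2 has all residuals ≈ 0.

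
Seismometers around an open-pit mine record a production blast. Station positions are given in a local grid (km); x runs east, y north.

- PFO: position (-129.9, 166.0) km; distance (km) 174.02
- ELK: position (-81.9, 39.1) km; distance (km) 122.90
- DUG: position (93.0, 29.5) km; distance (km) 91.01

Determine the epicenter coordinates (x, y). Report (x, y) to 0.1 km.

(28.3, 93.5)

Circle about each station: (x + 129.9)² + (y − 166.0)² = 174.02²; (x + 81.9)² + (y − 39.1)² = 122.90²; (x − 93.0)² + (y − 29.5)² = 91.01².
Subtracting pairs of circle equations eliminates x²+y² and gives linear equations (the radical axes):
96.0 x − 253.8 y = -21015.04
445.8 x − 273.0 y = -12910.62
Solving the 2×2 system: x ≈ 28.3, y ≈ 93.5 km.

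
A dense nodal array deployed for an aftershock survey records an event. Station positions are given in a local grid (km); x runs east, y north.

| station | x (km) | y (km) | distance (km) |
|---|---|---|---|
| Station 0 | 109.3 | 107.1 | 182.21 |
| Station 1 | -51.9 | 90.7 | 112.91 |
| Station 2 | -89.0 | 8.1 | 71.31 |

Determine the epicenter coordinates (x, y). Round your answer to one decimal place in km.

-22.8 km east, -18.4 km north

Circle about each station: (x − 109.3)² + (y − 107.1)² = 182.21²; (x + 51.9)² + (y − 90.7)² = 112.91²; (x + 89.0)² + (y − 8.1)² = 71.31².
Subtracting pairs of circle equations eliminates x²+y² and gives linear equations (the radical axes):
-322.4 x − 32.8 y = 7955.02
-396.6 x − 198.0 y = 12685.08
Solving the 2×2 system: x ≈ -22.8, y ≈ -18.4 km.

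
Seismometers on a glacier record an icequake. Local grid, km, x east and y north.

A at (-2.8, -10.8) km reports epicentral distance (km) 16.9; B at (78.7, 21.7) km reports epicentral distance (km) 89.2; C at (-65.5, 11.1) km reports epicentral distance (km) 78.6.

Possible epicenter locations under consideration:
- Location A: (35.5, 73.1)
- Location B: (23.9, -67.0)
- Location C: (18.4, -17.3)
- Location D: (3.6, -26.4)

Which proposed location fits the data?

Location D

For each candidate, compare |candidate − station| to the reported distance:
Location A: residuals A 75.3, B 22.1, C 39.9 → max 75.3 km
Location B: residuals A 45.3, B 15.1, C 40.1 → max 45.3 km
Location C: residuals A 5.3, B 17.4, C 10.0 → max 17.4 km
Location D: residuals A 0.0, B 0.0, C 0.0 → max 0.0 km
Only Location D has all residuals ≈ 0.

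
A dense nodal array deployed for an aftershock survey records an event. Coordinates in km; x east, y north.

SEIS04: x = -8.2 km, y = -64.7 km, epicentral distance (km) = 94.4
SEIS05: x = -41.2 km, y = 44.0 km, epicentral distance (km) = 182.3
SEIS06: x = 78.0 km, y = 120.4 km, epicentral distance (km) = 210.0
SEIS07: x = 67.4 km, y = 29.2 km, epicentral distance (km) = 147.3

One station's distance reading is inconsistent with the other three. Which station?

Solve using three stations at a time. Using SEIS04, SEIS05, SEIS06 (subtract circle equations pairwise → linear system) gives (x, y) ≈ (82.9, -89.6).
Distances from that point to each station vs reported:
  SEIS04: calculated 94.4 vs reported 94.4 → residual 0.0 km
  SEIS05: calculated 182.3 vs reported 182.3 → residual 0.0 km
  SEIS06: calculated 210.0 vs reported 210.0 → residual 0.0 km
  SEIS07: calculated 119.8 vs reported 147.3 → residual 27.5 km
SEIS04, SEIS05, SEIS06 are mutually consistent (residuals ≈ 0); SEIS07 is off by 27.5 km.

SEIS07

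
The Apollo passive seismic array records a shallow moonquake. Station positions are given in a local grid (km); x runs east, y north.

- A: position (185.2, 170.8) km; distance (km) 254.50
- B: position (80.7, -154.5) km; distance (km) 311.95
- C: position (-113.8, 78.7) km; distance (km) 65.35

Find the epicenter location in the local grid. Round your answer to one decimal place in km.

x ≈ -64.5 km, y ≈ 121.6 km

Circle about each station: (x − 185.2)² + (y − 170.8)² = 254.50²; (x − 80.7)² + (y + 154.5)² = 311.95²; (x + 113.8)² + (y − 78.7)² = 65.35².
Subtracting pairs of circle equations eliminates x²+y² and gives linear equations (the radical axes):
-209.0 x − 650.6 y = -65631.49
-598.0 x − 184.2 y = 16172.08
Solving the 2×2 system: x ≈ -64.5, y ≈ 121.6 km.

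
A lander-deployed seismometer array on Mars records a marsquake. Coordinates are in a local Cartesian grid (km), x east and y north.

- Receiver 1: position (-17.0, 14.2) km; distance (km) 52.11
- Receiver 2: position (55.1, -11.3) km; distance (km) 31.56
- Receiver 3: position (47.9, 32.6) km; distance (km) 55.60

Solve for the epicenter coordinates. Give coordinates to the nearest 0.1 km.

Circle about each station: (x + 17.0)² + (y − 14.2)² = 52.11²; (x − 55.1)² + (y + 11.3)² = 31.56²; (x − 47.9)² + (y − 32.6)² = 55.60².
Subtracting pairs of circle equations eliminates x²+y² and gives linear equations (the radical axes):
144.2 x − 51.0 y = 4392.48
129.8 x + 36.8 y = 2490.62
Solving the 2×2 system: x ≈ 24.2, y ≈ -17.7 km.

(24.2, -17.7)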